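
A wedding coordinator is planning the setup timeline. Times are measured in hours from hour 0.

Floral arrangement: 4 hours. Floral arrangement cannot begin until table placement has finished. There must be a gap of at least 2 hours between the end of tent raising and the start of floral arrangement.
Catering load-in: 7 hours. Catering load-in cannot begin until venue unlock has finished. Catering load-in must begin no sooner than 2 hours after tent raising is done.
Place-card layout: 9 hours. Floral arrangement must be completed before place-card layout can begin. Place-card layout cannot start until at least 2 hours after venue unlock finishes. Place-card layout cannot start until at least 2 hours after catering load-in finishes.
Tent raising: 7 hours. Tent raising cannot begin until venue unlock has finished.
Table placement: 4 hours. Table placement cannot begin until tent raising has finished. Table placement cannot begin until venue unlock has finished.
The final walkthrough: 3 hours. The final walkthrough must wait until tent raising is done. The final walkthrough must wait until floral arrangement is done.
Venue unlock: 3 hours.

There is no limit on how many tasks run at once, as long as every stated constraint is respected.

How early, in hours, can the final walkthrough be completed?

21

Venue unlock can start immediately at hour 0; it finishes at hour 3.
Tent raising cannot begin until venue unlock (finishes hour 3). It runs from hour 3 to 3 + 7 = hour 10.
Table placement needs all of tent raising (finishes hour 10); venue unlock (finishes hour 3). That puts its earliest start at hour 10; it finishes at 10 + 4 = hour 14.
Floral arrangement cannot start until table placement (finishes hour 14); tent raising (finishes hour 10, plus 2-hour gap → hour 12). The controlling bound is hour 14, so floral arrangement finishes at 14 + 4 = hour 18.
For the final walkthrough: tent raising (finishes hour 10); floral arrangement (finishes hour 18). Taking the maximum gives a start of hour 18, and it finishes at 18 + 3 = hour 21.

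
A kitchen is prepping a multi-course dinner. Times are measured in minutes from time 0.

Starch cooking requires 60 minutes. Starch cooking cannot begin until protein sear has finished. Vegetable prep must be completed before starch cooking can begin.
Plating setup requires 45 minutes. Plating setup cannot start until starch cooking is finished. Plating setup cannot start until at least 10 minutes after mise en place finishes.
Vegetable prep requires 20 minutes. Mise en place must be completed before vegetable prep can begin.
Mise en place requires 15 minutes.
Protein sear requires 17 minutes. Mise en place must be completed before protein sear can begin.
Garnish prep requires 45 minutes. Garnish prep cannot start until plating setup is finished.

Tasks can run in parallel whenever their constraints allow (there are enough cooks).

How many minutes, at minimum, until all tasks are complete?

185

Nothing blocks mise en place, so it runs from minute 0 to minute 15.
Vegetable prep cannot begin until mise en place (finishes minute 15). It runs from minute 15 to 15 + 20 = minute 35.
Protein sear cannot begin until mise en place (finishes minute 15). It runs from minute 15 to 15 + 17 = minute 32.
For starch cooking: protein sear (finishes minute 32); vegetable prep (finishes minute 35). Taking the maximum gives a start of minute 35, and it finishes at 35 + 60 = minute 95.
Plating setup has to wait for starch cooking (finishes minute 95); mise en place (finishes minute 15, plus 10-minute gap → minute 25). The latest of these is minute 95, so plating setup runs minute 95 to 95 + 45 = minute 140.
Garnish prep waits on plating setup (finishes minute 140), so it starts at minute 140 and finishes at 140 + 45 = minute 185.
All tasks are finished once the last one completes. Finish times: Mise en place at 15, Protein sear at 32, Vegetable prep at 35, Starch cooking at 95, Plating setup at 140, Garnish prep at 185. The latest is minute 185.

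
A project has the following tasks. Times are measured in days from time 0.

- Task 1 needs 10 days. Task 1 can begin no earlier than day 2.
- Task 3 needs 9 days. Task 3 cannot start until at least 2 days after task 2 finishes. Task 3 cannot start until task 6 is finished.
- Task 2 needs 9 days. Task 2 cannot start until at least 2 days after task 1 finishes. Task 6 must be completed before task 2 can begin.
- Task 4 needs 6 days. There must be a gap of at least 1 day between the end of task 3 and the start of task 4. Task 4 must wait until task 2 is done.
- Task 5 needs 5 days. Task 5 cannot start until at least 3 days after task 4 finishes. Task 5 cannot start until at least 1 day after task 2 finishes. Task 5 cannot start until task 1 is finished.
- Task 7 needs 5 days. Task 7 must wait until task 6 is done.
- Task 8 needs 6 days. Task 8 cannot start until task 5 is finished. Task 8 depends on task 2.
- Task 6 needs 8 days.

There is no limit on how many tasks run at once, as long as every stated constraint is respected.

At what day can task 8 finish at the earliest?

55

Task 6 can start immediately at day 0; it finishes at day 8.
Task 1 waits on its own release at day 2, so it starts at day 2 and finishes at 2 + 10 = day 12.
Task 2 needs all of task 1 (finishes day 12, plus 2-day gap → day 14); task 6 (finishes day 8). That puts its earliest start at day 14; it finishes at 14 + 9 = day 23.
For task 3: task 2 (finishes day 23, plus 2-day gap → day 25); task 6 (finishes day 8). Taking the maximum gives a start of day 25, and it finishes at 25 + 9 = day 34.
Task 4 needs all of task 3 (finishes day 34, plus 1-day gap → day 35); task 2 (finishes day 23). That puts its earliest start at day 35; it finishes at 35 + 6 = day 41.
Task 5 cannot start until task 4 (finishes day 41, plus 3-day gap → day 44); task 2 (finishes day 23, plus 1-day gap → day 24); task 1 (finishes day 12). The controlling bound is day 44, so task 5 finishes at 44 + 5 = day 49.
Task 8 cannot start until task 5 (finishes day 49); task 2 (finishes day 23). The controlling bound is day 49, so task 8 finishes at 49 + 6 = day 55.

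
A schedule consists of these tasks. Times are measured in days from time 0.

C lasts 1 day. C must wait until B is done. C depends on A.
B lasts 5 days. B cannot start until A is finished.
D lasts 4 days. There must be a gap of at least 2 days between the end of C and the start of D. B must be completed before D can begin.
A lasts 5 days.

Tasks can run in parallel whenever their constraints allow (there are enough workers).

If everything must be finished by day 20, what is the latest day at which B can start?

D must finish by day 20; it takes 4 days, so it must start by 20 − 4 = day 16.
C has to be done before D (must start by day 16, minus 2-day gap → day 14). That means finishing by day 14, i.e. starting by 14 − 1 = day 13.
B must finish in time for C (must start by day 13); D (must start by day 16). The tightest is day 13, so B must start by 13 − 5 = day 8.

8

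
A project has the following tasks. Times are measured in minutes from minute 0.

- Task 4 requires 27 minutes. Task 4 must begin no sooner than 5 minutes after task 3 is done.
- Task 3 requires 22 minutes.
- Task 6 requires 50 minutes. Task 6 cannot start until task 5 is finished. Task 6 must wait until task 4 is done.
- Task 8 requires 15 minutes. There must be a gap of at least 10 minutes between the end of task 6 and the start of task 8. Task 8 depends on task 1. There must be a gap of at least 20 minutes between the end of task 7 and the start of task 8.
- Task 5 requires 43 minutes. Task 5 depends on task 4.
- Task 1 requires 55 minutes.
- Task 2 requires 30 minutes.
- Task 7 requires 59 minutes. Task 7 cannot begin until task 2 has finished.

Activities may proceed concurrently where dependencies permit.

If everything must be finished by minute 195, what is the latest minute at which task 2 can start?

71

To finish by minute 195, task 8 (duration 15) must start no later than minute 180.
Task 7 must finish before task 8 (must start by minute 180, minus 20-minute gap → minute 160). With a 59-minute duration, task 7 must start by 160 − 59 = minute 101.
Task 2 feeds into task 7 (must start by minute 101); so task 2 must finish by minute 101 and therefore start by minute 71.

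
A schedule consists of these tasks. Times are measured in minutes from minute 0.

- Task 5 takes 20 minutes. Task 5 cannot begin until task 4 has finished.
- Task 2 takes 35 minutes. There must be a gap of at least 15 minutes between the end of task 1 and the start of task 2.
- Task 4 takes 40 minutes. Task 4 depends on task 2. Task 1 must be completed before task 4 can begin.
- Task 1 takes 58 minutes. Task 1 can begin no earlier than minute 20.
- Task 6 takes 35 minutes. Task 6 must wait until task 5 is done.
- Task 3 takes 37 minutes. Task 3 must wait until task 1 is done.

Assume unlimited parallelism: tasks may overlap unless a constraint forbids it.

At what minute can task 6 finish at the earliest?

Task 1 waits on its own release at minute 20, so it starts at minute 20 and finishes at 20 + 58 = minute 78.
Task 2 waits on task 1 (finishes minute 78, plus 15-minute gap → minute 93), so it starts at minute 93 and finishes at 93 + 35 = minute 128.
For task 4: task 2 (finishes minute 128); task 1 (finishes minute 78). Taking the maximum gives a start of minute 128, and it finishes at 128 + 40 = minute 168.
After task 4 (finishes minute 168), task 5 can start at minute 168 and finishes at minute 188.
After task 5 (finishes minute 188), task 6 can start at minute 188 and finishes at minute 223.

223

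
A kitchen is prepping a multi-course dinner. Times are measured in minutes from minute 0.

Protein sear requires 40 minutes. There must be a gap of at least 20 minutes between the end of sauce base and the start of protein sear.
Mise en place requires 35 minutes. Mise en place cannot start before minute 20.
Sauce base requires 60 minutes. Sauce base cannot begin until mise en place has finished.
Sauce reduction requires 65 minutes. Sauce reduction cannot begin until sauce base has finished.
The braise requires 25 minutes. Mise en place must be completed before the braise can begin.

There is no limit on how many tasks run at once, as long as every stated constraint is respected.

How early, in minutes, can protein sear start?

Mise en place cannot begin until its own release at minute 20. It runs from minute 20 to 20 + 35 = minute 55.
Sauce base waits on mise en place (finishes minute 55), so it starts at minute 55 and finishes at 55 + 60 = minute 115.
Protein sear waits on sauce base (finishes minute 115, plus 20-minute gap → minute 135), so the earliest it can start is minute 135.

135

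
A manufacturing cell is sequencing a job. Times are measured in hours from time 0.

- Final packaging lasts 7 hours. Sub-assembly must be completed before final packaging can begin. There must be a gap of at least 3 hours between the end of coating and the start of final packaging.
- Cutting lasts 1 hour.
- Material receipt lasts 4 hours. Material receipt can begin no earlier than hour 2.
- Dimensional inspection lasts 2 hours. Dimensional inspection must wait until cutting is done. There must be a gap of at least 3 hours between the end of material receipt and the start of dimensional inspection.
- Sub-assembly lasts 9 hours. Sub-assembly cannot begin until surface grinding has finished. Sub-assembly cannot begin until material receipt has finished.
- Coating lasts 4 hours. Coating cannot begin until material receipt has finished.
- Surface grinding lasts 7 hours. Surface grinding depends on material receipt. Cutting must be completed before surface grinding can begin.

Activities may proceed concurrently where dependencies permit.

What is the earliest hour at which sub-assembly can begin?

13

Cutting can start immediately at hour 0; it finishes at hour 1.
Material receipt waits on its own release at hour 2, so it starts at hour 2 and finishes at 2 + 4 = hour 6.
Surface grinding cannot start until material receipt (finishes hour 6); cutting (finishes hour 1). The controlling bound is hour 6, so surface grinding finishes at 6 + 7 = hour 13.
Sub-assembly waits on surface grinding (finishes hour 13); material receipt (finishes hour 6). The latest of these is hour 13, which is the earliest sub-assembly can start.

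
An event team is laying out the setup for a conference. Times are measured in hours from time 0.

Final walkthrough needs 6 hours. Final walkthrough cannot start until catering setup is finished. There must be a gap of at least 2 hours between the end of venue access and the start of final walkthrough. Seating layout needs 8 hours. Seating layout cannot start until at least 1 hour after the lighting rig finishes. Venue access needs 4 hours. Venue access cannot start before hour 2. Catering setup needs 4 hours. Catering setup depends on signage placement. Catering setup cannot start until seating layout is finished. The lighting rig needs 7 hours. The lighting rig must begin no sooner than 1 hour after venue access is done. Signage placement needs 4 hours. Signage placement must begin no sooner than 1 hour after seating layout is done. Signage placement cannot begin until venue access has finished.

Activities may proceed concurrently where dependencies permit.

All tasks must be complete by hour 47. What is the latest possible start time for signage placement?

To finish by hour 47, final walkthrough (duration 6) must start no later than hour 41.
Since final walkthrough (must start by hour 41) depends on it, catering setup must finish by hour 41. Backing off its 4-hour duration gives a latest start of hour 37.
Signage placement has to be done before catering setup (must start by hour 37). That means finishing by hour 37, i.e. starting by 37 − 4 = hour 33.

33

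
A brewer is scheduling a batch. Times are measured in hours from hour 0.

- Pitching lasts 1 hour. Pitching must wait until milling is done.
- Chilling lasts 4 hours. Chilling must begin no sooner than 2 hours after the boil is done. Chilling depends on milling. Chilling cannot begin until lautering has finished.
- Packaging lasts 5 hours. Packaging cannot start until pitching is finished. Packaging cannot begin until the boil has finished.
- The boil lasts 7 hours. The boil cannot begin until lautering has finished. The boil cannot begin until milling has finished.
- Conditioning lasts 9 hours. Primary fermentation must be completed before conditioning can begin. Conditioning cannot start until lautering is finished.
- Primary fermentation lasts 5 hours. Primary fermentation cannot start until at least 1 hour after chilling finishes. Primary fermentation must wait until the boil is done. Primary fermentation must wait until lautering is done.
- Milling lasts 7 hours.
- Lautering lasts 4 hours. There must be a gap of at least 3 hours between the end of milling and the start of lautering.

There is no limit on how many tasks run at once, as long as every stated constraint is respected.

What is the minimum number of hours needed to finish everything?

Milling can start immediately at hour 0; it finishes at hour 7.
After milling (finishes hour 7), pitching can start at hour 7 and finishes at hour 8.
After milling (finishes hour 7, plus 3-hour gap → hour 10), lautering can start at hour 10 and finishes at hour 14.
The boil cannot start until lautering (finishes hour 14); milling (finishes hour 7). The controlling bound is hour 14, so the boil finishes at 14 + 7 = hour 21.
Packaging has to wait for pitching (finishes hour 8); the boil (finishes hour 21). The latest of these is hour 21, so packaging runs hour 21 to 21 + 5 = hour 26.
Chilling cannot start until the boil (finishes hour 21, plus 2-hour gap → hour 23); milling (finishes hour 7); lautering (finishes hour 14). The controlling bound is hour 23, so chilling finishes at 23 + 4 = hour 27.
For primary fermentation: chilling (finishes hour 27, plus 1-hour gap → hour 28); the boil (finishes hour 21); lautering (finishes hour 14). Taking the maximum gives a start of hour 28, and it finishes at 28 + 5 = hour 33.
Conditioning cannot start until primary fermentation (finishes hour 33); lautering (finishes hour 14). The controlling bound is hour 33, so conditioning finishes at 33 + 9 = hour 42.
All tasks are finished once the last one completes. Finish times: Milling at 7, Lautering at 14, The boil at 21, Chilling at 27, Pitching at 8, Primary fermentation at 33, Conditioning at 42, Packaging at 26. The latest is hour 42.

42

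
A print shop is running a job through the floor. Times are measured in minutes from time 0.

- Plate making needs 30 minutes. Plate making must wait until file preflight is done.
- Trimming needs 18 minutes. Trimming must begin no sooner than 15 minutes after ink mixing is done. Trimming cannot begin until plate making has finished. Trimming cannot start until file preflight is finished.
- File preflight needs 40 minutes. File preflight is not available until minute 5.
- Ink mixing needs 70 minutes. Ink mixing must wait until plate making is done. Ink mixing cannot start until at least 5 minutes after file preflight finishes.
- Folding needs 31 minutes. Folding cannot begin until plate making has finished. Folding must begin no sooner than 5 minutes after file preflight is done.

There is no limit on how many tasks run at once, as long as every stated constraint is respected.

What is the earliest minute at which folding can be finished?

File preflight cannot begin until its own release at minute 5. It runs from minute 5 to 5 + 40 = minute 45.
Plate making waits on file preflight (finishes minute 45), so it starts at minute 45 and finishes at 45 + 30 = minute 75.
Folding cannot start until plate making (finishes minute 75); file preflight (finishes minute 45, plus 5-minute gap → minute 50). The controlling bound is minute 75, so folding finishes at 75 + 31 = minute 106.

106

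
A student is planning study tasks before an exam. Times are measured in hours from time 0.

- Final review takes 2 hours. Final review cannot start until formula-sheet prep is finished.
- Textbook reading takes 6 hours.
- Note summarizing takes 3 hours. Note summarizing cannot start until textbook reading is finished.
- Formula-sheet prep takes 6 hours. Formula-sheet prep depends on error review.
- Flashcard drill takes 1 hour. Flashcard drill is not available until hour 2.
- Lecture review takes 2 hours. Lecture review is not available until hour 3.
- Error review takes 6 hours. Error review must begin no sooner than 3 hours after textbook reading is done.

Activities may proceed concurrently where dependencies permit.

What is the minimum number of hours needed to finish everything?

23

Flashcard drill waits on its own release at hour 2, so it starts at hour 2 and finishes at 2 + 1 = hour 3.
Lecture review cannot begin until its own release at hour 3. It runs from hour 3 to 3 + 2 = hour 5.
Textbook reading has no prerequisites, so it starts at hour 0 and finishes at hour 6.
Note summarizing waits on textbook reading (finishes hour 6), so it starts at hour 6 and finishes at 6 + 3 = hour 9.
Error review waits on textbook reading (finishes hour 6, plus 3-hour gap → hour 9), so it starts at hour 9 and finishes at 9 + 6 = hour 15.
Formula-sheet prep cannot begin until error review (finishes hour 15). It runs from hour 15 to 15 + 6 = hour 21.
Final review waits on formula-sheet prep (finishes hour 21), so it starts at hour 21 and finishes at 21 + 2 = hour 23.
All tasks are finished once the last one completes. Finish times: Textbook reading at 6, Lecture review at 5, Flashcard drill at 3, Error review at 15, Note summarizing at 9, Formula-sheet prep at 21, Final review at 23. The latest is hour 23.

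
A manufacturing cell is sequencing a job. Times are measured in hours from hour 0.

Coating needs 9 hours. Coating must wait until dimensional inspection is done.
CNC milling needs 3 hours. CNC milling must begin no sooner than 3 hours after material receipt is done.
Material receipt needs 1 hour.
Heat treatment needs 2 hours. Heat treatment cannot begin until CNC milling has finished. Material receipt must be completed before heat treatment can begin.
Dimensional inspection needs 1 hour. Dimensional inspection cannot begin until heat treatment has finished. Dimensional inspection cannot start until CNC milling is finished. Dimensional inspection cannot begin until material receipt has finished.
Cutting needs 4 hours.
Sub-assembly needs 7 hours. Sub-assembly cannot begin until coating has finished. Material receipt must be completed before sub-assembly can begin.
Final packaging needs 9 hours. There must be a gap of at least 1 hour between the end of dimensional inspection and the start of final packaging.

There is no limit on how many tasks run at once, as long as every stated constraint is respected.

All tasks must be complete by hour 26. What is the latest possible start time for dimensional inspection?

Nothing follows sub-assembly; the deadline of hour 26 is its only limit. It must start by 26 − 7 = hour 19.
Coating feeds into sub-assembly (must start by hour 19); so coating must finish by hour 19 and therefore start by hour 10.
Final packaging must finish by hour 26; it takes 9 hours, so it must start by 26 − 9 = hour 17.
Dimensional inspection must finish in time for coating (must start by hour 10); final packaging (must start by hour 17, minus 1-hour gap → hour 16). The tightest is hour 10, so dimensional inspection must start by 10 − 1 = hour 9.

9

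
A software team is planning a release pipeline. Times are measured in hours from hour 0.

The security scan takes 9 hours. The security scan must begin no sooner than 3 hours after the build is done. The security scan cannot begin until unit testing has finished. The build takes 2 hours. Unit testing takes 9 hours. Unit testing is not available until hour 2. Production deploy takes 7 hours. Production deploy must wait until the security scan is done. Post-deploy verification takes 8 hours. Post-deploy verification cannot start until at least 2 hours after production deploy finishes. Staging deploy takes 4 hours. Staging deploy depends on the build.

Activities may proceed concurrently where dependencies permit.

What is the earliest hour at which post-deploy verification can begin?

Unit testing waits on its own release at hour 2, so it starts at hour 2 and finishes at 2 + 9 = hour 11.
The build has no prerequisites, so it starts at hour 0 and finishes at hour 2.
The security scan has to wait for the build (finishes hour 2, plus 3-hour gap → hour 5); unit testing (finishes hour 11). The latest of these is hour 11, so the security scan runs hour 11 to 11 + 9 = hour 20.
Production deploy cannot begin until the security scan (finishes hour 20). It runs from hour 20 to 20 + 7 = hour 27.
Post-deploy verification waits on production deploy (finishes hour 27, plus 2-hour gap → hour 29), so the earliest it can start is hour 29.

29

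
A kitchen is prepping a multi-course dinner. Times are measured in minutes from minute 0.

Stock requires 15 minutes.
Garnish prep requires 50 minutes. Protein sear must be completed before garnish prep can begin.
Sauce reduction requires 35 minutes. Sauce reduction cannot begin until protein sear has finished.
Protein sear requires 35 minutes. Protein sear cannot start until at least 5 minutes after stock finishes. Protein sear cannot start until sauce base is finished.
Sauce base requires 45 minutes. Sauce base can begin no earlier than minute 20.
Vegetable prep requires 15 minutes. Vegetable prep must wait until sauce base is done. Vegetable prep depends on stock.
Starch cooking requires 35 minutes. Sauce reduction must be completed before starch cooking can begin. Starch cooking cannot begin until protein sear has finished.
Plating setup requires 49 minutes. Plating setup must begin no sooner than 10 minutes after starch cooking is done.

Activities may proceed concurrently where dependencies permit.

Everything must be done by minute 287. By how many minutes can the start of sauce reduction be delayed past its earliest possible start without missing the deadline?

Sauce base waits on its own release at minute 20, so it starts at minute 20 and finishes at 20 + 45 = minute 65.
Nothing blocks stock, so it runs from minute 0 to minute 15.
Protein sear needs all of stock (finishes minute 15, plus 5-minute gap → minute 20); sauce base (finishes minute 65). That puts its earliest start at minute 65; it finishes at 65 + 35 = minute 100.
Sauce reduction waits on protein sear (finishes minute 100), so it starts at minute 100 and finishes at 100 + 35 = minute 135.

Working backward from the deadline:
Plating setup has no dependents, so it just needs to finish by minute 287. Starting by 287 − 49 = minute 238 achieves that.
Since plating setup (must start by minute 238, minus 10-minute gap → minute 228) depends on it, starch cooking must finish by minute 228. Backing off its 35-minute duration gives a latest start of minute 193.
Since starch cooking (must start by minute 193) depends on it, sauce reduction must finish by minute 193. Backing off its 35-minute duration gives a latest start of minute 158.
So sauce reduction can start as early as minute 100 and as late as minute 158, giving 158 − 100 = 58 minutes of slack.

58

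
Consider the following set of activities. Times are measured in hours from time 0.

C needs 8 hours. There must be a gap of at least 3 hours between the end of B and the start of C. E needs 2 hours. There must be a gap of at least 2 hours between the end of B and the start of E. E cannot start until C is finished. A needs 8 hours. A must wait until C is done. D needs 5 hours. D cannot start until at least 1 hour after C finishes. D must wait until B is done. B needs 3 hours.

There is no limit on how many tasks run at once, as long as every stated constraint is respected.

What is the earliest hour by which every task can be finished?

Nothing blocks B, so it runs from hour 0 to hour 3.
C cannot begin until B (finishes hour 3, plus 3-hour gap → hour 6). It runs from hour 6 to 6 + 8 = hour 14.
For E: B (finishes hour 3, plus 2-hour gap → hour 5); C (finishes hour 14). Taking the maximum gives a start of hour 14, and it finishes at 14 + 2 = hour 16.
D cannot start until C (finishes hour 14, plus 1-hour gap → hour 15); B (finishes hour 3). The controlling bound is hour 15, so D finishes at 15 + 5 = hour 20.
A cannot begin until C (finishes hour 14). It runs from hour 14 to 14 + 8 = hour 22.
All tasks are finished once the last one completes. Finish times: A at 22, B at 3, C at 14, D at 20, E at 16. The latest is hour 22.

22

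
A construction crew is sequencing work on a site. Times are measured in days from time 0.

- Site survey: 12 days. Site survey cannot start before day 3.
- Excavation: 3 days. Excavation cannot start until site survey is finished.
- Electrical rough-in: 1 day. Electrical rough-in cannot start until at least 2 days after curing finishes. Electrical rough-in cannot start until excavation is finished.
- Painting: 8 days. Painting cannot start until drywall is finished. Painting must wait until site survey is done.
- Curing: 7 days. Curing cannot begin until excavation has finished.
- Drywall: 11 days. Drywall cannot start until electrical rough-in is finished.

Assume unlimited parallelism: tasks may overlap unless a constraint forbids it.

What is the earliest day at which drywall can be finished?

39

After its own release at day 3, site survey can start at day 3 and finishes at day 15.
Excavation cannot begin until site survey (finishes day 15). It runs from day 15 to 15 + 3 = day 18.
Curing waits on excavation (finishes day 18), so it starts at day 18 and finishes at 18 + 7 = day 25.
Electrical rough-in cannot start until curing (finishes day 25, plus 2-day gap → day 27); excavation (finishes day 18). The controlling bound is day 27, so electrical rough-in finishes at 27 + 1 = day 28.
Drywall waits on electrical rough-in (finishes day 28), so it starts at day 28 and finishes at 28 + 11 = day 39.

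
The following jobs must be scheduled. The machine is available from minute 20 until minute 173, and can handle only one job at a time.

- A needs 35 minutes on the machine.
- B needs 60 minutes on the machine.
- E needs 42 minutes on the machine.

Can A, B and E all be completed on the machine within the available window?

Yes

The machine window is 173 − 20 = 153 minutes.
Running back to back, the jobs need 35 + 60 + 42 = 137 minutes on the machine.
Since 137 ≤ 153, they fit within the window.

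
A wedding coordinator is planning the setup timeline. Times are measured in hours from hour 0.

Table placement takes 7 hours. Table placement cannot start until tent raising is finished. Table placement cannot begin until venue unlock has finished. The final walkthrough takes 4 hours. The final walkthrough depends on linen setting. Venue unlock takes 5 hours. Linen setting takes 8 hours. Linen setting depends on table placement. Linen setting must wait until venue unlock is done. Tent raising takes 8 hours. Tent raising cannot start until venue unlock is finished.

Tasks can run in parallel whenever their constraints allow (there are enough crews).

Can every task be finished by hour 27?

No

Venue unlock can start immediately at hour 0; it finishes at hour 5.
After venue unlock (finishes hour 5), tent raising can start at hour 5 and finishes at hour 13.
Table placement has to wait for tent raising (finishes hour 13); venue unlock (finishes hour 5). The latest of these is hour 13, so table placement runs hour 13 to 13 + 7 = hour 20.
Linen setting cannot start until table placement (finishes hour 20); venue unlock (finishes hour 5). The controlling bound is hour 20, so linen setting finishes at 20 + 8 = hour 28.
The final walkthrough cannot begin until linen setting (finishes hour 28). It runs from hour 28 to 28 + 4 = hour 32.
The earliest everything can be done is hour 32, which is after the deadline of 27, so it is not possible.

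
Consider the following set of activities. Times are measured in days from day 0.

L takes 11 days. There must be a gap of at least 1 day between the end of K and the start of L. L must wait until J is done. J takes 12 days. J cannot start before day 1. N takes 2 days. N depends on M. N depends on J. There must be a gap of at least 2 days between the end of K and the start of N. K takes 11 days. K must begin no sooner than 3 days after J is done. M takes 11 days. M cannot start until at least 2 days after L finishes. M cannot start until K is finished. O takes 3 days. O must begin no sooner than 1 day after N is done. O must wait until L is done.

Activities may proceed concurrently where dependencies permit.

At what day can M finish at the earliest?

J waits on its own release at day 1, so it starts at day 1 and finishes at 1 + 12 = day 13.
K cannot begin until J (finishes day 13, plus 3-day gap → day 16). It runs from day 16 to 16 + 11 = day 27.
L has to wait for K (finishes day 27, plus 1-day gap → day 28); J (finishes day 13). The latest of these is day 28, so L runs day 28 to 28 + 11 = day 39.
M cannot start until L (finishes day 39, plus 2-day gap → day 41); K (finishes day 27). The controlling bound is day 41, so M finishes at 41 + 11 = day 52.

52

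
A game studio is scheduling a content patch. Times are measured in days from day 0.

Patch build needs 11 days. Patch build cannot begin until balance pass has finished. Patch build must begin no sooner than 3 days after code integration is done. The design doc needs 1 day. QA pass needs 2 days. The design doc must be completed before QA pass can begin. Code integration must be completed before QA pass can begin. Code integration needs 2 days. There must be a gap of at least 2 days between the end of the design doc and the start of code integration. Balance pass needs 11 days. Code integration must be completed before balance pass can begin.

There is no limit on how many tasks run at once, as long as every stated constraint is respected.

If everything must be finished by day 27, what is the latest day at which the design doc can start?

0

Patch build must finish by day 27; it takes 11 days, so it must start by 27 − 11 = day 16.
Since patch build (must start by day 16) depends on it, balance pass must finish by day 16. Backing off its 11-day duration gives a latest start of day 5.
Nothing follows QA pass; the deadline of day 27 is its only limit. It must start by 27 − 2 = day 25.
Code integration has several dependents: balance pass (must start by day 5); QA pass (must start by day 25); patch build (must start by day 16, minus 3-day gap → day 13). The earliest of those limits is day 5, so code integration must start by 5 − 2 = day 3.
For the design doc: code integration (must start by day 3, minus 2-day gap → day 1); QA pass (must start by day 25). The most restrictive is day 1; with a 1-day duration, the design doc must start by day 0.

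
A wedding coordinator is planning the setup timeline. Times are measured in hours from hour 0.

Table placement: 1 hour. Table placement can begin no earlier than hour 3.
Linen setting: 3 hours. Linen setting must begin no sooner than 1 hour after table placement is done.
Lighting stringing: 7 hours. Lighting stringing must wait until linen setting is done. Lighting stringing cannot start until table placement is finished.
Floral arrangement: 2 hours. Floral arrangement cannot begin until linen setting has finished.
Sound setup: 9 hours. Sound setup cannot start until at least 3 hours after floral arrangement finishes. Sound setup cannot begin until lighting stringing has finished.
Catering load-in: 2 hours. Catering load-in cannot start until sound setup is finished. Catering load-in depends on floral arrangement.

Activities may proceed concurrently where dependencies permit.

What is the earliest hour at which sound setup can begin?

15

Table placement waits on its own release at hour 3, so it starts at hour 3 and finishes at 3 + 1 = hour 4.
Linen setting cannot begin until table placement (finishes hour 4, plus 1-hour gap → hour 5). It runs from hour 5 to 5 + 3 = hour 8.
Lighting stringing cannot start until linen setting (finishes hour 8); table placement (finishes hour 4). The controlling bound is hour 8, so lighting stringing finishes at 8 + 7 = hour 15.
Floral arrangement waits on linen setting (finishes hour 8), so it starts at hour 8 and finishes at 8 + 2 = hour 10.
Sound setup waits on floral arrangement (finishes hour 10, plus 3-hour gap → hour 13); lighting stringing (finishes hour 15). The latest of these is hour 15, which is the earliest sound setup can start.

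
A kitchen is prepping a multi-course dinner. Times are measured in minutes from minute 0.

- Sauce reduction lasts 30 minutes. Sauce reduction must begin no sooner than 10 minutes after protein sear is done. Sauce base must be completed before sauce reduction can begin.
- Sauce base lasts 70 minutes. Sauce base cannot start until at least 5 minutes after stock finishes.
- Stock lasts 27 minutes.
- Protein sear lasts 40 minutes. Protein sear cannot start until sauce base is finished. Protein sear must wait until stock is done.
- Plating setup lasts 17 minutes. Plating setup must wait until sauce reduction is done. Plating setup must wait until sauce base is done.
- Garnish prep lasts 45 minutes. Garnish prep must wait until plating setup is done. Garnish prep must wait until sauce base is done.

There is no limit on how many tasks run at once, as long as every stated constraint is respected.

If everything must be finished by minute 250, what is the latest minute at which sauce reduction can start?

158

To finish by minute 250, garnish prep (duration 45) must start no later than minute 205.
Plating setup must finish before garnish prep (must start by minute 205). With a 17-minute duration, plating setup must start by 205 − 17 = minute 188.
Sauce reduction has to be done before plating setup (must start by minute 188). That means finishing by minute 188, i.e. starting by 188 − 30 = minute 158.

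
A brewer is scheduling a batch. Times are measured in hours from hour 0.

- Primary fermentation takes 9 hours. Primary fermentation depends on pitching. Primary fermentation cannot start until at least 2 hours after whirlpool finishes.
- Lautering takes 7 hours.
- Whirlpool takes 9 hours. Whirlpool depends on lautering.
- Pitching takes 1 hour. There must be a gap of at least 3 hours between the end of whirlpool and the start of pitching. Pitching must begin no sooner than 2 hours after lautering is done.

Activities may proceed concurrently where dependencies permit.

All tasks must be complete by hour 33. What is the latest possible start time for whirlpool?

Nothing follows primary fermentation; the deadline of hour 33 is its only limit. It must start by 33 − 9 = hour 24.
Pitching has to be done before primary fermentation (must start by hour 24). That means finishing by hour 24, i.e. starting by 24 − 1 = hour 23.
For whirlpool: pitching (must start by hour 23, minus 3-hour gap → hour 20); primary fermentation (must start by hour 24, minus 2-hour gap → hour 22). The most restrictive is hour 20; with a 9-hour duration, whirlpool must start by hour 11.

11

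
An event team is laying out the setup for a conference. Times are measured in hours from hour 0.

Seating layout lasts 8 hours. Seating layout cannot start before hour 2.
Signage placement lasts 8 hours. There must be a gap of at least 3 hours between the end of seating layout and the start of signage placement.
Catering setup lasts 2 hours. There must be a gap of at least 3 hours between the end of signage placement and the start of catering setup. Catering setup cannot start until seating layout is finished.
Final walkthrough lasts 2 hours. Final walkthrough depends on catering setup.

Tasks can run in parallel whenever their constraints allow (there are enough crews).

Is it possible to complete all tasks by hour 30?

Yes

Seating layout cannot begin until its own release at hour 2. It runs from hour 2 to 2 + 8 = hour 10.
Signage placement cannot begin until seating layout (finishes hour 10, plus 3-hour gap → hour 13). It runs from hour 13 to 13 + 8 = hour 21.
Catering setup cannot start until signage placement (finishes hour 21, plus 3-hour gap → hour 24); seating layout (finishes hour 10). The controlling bound is hour 24, so catering setup finishes at 24 + 2 = hour 26.
Final walkthrough waits on catering setup (finishes hour 26), so it starts at hour 26 and finishes at 26 + 2 = hour 28.
Every task is finished by hour 28, which is no later than the deadline of 30, so the schedule is feasible.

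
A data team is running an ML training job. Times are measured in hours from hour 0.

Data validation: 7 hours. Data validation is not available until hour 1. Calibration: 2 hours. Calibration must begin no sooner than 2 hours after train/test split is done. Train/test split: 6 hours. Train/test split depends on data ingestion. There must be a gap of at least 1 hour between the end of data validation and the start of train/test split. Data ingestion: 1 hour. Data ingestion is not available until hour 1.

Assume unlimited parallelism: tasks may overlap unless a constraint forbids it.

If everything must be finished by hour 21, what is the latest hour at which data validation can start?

3

Calibration has no dependents, so it just needs to finish by hour 21. Starting by 21 − 2 = hour 19 achieves that.
Since calibration (must start by hour 19, minus 2-hour gap → hour 17) depends on it, train/test split must finish by hour 17. Backing off its 6-hour duration gives a latest start of hour 11.
Data validation has to be done before train/test split (must start by hour 11, minus 1-hour gap → hour 10). That means finishing by hour 10, i.e. starting by 10 − 7 = hour 3.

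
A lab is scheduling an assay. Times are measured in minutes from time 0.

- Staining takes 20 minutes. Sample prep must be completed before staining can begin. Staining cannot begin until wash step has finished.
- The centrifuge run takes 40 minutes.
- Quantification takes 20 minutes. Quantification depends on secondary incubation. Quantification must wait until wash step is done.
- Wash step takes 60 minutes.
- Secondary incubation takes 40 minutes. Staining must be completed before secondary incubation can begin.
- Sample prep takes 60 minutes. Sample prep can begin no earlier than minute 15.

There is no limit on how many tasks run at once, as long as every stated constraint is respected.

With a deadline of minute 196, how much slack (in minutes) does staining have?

41

Wash step has no prerequisites, so it starts at minute 0 and finishes at minute 60.
After its own release at minute 15, sample prep can start at minute 15 and finishes at minute 75.
For staining: sample prep (finishes minute 75); wash step (finishes minute 60). Taking the maximum gives a start of minute 75, and it finishes at 75 + 20 = minute 95.

Working backward from the deadline:
Quantification must finish by minute 196; it takes 20 minutes, so it must start by 196 − 20 = minute 176.
Secondary incubation must finish before quantification (must start by minute 176). With a 40-minute duration, secondary incubation must start by 176 − 40 = minute 136.
Staining must finish before secondary incubation (must start by minute 136). With a 20-minute duration, staining must start by 136 − 20 = minute 116.
So staining can start as early as minute 75 and as late as minute 116, giving 116 − 75 = 41 minutes of slack.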